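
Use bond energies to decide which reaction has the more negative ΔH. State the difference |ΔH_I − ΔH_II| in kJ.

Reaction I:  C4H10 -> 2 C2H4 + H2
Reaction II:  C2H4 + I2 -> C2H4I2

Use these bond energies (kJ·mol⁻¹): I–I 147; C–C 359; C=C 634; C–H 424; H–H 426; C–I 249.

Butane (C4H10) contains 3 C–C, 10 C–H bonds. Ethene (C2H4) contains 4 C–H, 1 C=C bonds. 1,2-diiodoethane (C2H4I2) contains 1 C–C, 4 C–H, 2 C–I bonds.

Reaction II, by 307 kJ

Reaction I:
  Bonds broken (reactants):
    C–C: 3 × 359 = 1077
    C–H: 10 × 424 = 4240
    Σ(broken) = 5317 kJ
  Bonds formed (products):
    C–H: 8 × 424 = 3392
    C=C: 2 × 634 = 1268
    H–H: 1 × 426 = 426
    Σ(formed) = 5086 kJ
  ΔH_I = 5317 − 5086 = +231 kJ
Reaction II:
  Bonds broken (reactants):
    C–H: 4 × 424 = 1696
    C=C: 1 × 634 = 634
    I–I: 1 × 147 = 147
    Σ(broken) = 2477 kJ
  Bonds formed (products):
    C–C: 1 × 359 = 359
    C–H: 4 × 424 = 1696
    C–I: 2 × 249 = 498
    Σ(formed) = 2553 kJ
  ΔH_II = 2477 − 2553 = −76 kJ
ΔH_I − ΔH_II = +307 kJ, so reaction II has the more negative ΔH; |ΔH_I − ΔH_II| = 307 kJ.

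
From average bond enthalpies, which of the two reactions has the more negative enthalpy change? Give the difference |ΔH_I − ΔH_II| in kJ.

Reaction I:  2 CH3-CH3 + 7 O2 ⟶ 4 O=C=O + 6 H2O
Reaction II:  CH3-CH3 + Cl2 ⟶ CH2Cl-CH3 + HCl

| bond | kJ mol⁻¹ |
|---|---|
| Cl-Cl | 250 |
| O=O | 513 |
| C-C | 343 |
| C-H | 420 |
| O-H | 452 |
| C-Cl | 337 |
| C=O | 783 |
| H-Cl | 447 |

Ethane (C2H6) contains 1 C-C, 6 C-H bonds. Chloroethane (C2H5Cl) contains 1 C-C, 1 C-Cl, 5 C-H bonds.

Reaction I:
  Bonds broken (reactants):
    C-C: 2 × 343 = 686
    C-H: 12 × 420 = 5040
    O=O: 7 × 513 = 3591
    Σ(broken) = 9317 kJ
  Bonds formed (products):
    C=O: 8 × 783 = 6264
    O-H: 12 × 452 = 5424
    Σ(formed) = 11688 kJ
  ΔH_I = 9317 − 11688 = −2371 kJ
Reaction II:
  Bonds broken (reactants):
    C-C: 1 × 343 = 343
    C-H: 6 × 420 = 2520
    Cl-Cl: 1 × 250 = 250
    Σ(broken) = 3113 kJ
  Bonds formed (products):
    C-C: 1 × 343 = 343
    C-Cl: 1 × 337 = 337
    C-H: 5 × 420 = 2100
    H-Cl: 1 × 447 = 447
    Σ(formed) = 3227 kJ
  ΔH_II = 3113 − 3227 = −114 kJ
ΔH_I − ΔH_II = −2257 kJ, so reaction I has the more negative ΔH; |ΔH_I − ΔH_II| = 2257 kJ.

Reaction I, by 2257 kJ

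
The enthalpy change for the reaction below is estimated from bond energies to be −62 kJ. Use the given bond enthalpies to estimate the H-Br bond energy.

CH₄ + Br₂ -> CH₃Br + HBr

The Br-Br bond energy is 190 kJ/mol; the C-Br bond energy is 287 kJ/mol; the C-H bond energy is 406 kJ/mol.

D(H-Br) ≈ 371 kJ/mol

Let D be the H-Br bond energy.
Σ(broken) = 1×190 + 4×406 = 1814
Σ(formed) = 1×287 + 3×406 + 1×D = 1505 + D
ΔH = Σ(broken) − Σ(formed) = (1814) − (1505 + D) = +309 − D
Setting this equal to −62 kJ gives D = 371 kJ/mol.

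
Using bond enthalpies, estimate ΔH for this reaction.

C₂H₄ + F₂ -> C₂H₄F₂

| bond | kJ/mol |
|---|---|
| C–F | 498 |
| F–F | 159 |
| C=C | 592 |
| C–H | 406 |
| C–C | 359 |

ΔH ≈ −604 kJ

Bonds broken (reactants):
  C–H: 4 × 406 = 1624
  C=C: 1 × 592 = 592
  F–F: 1 × 159 = 159
  Σ(broken) = 2375 kJ
Bonds formed (products):
  C–C: 1 × 359 = 359
  C–F: 2 × 498 = 996
  C–H: 4 × 406 = 1624
  Σ(formed) = 2979 kJ
ΔH = Σ(broken) − Σ(formed) = 2375 − 2979 = −604 kJ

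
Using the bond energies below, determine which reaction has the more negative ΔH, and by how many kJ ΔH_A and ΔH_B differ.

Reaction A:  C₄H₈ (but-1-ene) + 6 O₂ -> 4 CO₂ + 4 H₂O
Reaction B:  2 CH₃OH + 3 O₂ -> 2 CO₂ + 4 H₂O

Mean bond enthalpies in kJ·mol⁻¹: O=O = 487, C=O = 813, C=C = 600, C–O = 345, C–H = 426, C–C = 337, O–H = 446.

Reaction A, by 1247 kJ

Reaction A:
  Bonds broken (reactants):
    C–C: 2 × 337 = 674
    C–H: 8 × 426 = 3408
    C=C: 1 × 600 = 600
    O=O: 6 × 487 = 2922
    Σ(broken) = 7604 kJ
  Bonds formed (products):
    C=O: 8 × 813 = 6504
    O–H: 8 × 446 = 3568
    Σ(formed) = 10072 kJ
  ΔH_A = 7604 − 10072 = −2468 kJ
Reaction B:
  Bonds broken (reactants):
    C–H: 6 × 426 = 2556
    C–O: 2 × 345 = 690
    O–H: 2 × 446 = 892
    O=O: 3 × 487 = 1461
    Σ(broken) = 5599 kJ
  Bonds formed (products):
    C=O: 4 × 813 = 3252
    O–H: 8 × 446 = 3568
    Σ(formed) = 6820 kJ
  ΔH_B = 5599 − 6820 = −1221 kJ
ΔH_A − ΔH_B = −1247 kJ, so reaction A has the more negative ΔH; |ΔH_A − ΔH_B| = 1247 kJ.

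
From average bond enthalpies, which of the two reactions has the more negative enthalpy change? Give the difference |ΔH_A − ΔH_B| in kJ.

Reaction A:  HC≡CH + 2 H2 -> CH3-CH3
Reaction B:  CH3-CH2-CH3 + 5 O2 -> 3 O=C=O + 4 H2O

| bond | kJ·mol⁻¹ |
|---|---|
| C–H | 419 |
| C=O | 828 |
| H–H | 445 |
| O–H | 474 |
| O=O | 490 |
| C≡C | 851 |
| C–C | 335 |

Reaction A:
  Bonds broken (reactants):
    C≡C: 1 × 851 = 851
    C–H: 2 × 419 = 838
    H–H: 2 × 445 = 890
    Σ(broken) = 2579 kJ
  Bonds formed (products):
    C–C: 1 × 335 = 335
    C–H: 6 × 419 = 2514
    Σ(formed) = 2849 kJ
  ΔH_A = 2579 − 2849 = −270 kJ
Reaction B:
  Bonds broken (reactants):
    C–C: 2 × 335 = 670
    C–H: 8 × 419 = 3352
    O=O: 5 × 490 = 2450
    Σ(broken) = 6472 kJ
  Bonds formed (products):
    C=O: 6 × 828 = 4968
    O–H: 8 × 474 = 3792
    Σ(formed) = 8760 kJ
  ΔH_B = 6472 − 8760 = −2288 kJ
ΔH_A − ΔH_B = +2018 kJ, so reaction B has the more negative ΔH; |ΔH_A − ΔH_B| = 2018 kJ.

Reaction B, by 2018 kJ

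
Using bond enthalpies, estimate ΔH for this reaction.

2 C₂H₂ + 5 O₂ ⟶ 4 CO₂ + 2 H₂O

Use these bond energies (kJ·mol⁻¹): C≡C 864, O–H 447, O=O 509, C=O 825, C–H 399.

Bonds broken (reactants):
  C≡C: 2 × 864 = 1728
  C–H: 4 × 399 = 1596
  O=O: 5 × 509 = 2545
  Σ(broken) = 5869 kJ
Bonds formed (products):
  C=O: 8 × 825 = 6600
  O–H: 4 × 447 = 1788
  Σ(formed) = 8388 kJ
ΔH = Σ(broken) − Σ(formed) = 5869 − 8388 = −2519 kJ

ΔH ≈ −2519 kJ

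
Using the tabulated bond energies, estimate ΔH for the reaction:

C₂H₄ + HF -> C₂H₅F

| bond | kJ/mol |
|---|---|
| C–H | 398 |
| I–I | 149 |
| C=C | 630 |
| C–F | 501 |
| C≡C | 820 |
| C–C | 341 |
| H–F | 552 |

ΔH ≈ −58 kJ

Bonds broken (reactants):
  C–H: 4 × 398 = 1592
  C=C: 1 × 630 = 630
  H–F: 1 × 552 = 552
  Σ(broken) = 2774 kJ
Bonds formed (products):
  C–C: 1 × 341 = 341
  C–F: 1 × 501 = 501
  C–H: 5 × 398 = 1990
  Σ(formed) = 2832 kJ
ΔH = Σ(broken) − Σ(formed) = 2774 − 2832 = −58 kJ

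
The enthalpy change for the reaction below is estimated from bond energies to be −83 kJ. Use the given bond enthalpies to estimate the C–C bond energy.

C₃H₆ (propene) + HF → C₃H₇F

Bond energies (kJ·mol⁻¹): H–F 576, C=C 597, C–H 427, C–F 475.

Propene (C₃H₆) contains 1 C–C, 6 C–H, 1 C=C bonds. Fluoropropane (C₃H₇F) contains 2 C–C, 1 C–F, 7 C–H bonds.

D(C–C) ≈ 354 kJ/mol

Let D be the C–C bond energy.
Σ(broken) = 1×D + 6×427 + 1×597 + 1×576 = 3735 + D
Σ(formed) = 2×D + 1×475 + 7×427 = 3464 + 2D
ΔH = Σ(broken) − Σ(formed) = (3735 + D) − (3464 + 2D) = +271 − D
Setting this equal to −83 kJ gives D = 354 kJ/mol.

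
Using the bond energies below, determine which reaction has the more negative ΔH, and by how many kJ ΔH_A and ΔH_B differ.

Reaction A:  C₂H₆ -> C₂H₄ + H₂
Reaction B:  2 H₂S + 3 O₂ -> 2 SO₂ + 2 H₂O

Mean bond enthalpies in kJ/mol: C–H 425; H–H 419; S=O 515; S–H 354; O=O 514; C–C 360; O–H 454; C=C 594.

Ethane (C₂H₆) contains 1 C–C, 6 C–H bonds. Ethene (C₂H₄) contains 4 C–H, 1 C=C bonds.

Reaction B, by 1115 kJ

Reaction A:
  Bonds broken (reactants):
    C–C: 1 × 360 = 360
    C–H: 6 × 425 = 2550
    Σ(broken) = 2910 kJ
  Bonds formed (products):
    C–H: 4 × 425 = 1700
    C=C: 1 × 594 = 594
    H–H: 1 × 419 = 419
    Σ(formed) = 2713 kJ
  ΔH_A = 2910 − 2713 = +197 kJ
Reaction B:
  Bonds broken (reactants):
    O=O: 3 × 514 = 1542
    S–H: 4 × 354 = 1416
    Σ(broken) = 2958 kJ
  Bonds formed (products):
    O–H: 4 × 454 = 1816
    S=O: 4 × 515 = 2060
    Σ(formed) = 3876 kJ
  ΔH_B = 2958 − 3876 = −918 kJ
ΔH_A − ΔH_B = +1115 kJ, so reaction B has the more negative ΔH; |ΔH_A − ΔH_B| = 1115 kJ.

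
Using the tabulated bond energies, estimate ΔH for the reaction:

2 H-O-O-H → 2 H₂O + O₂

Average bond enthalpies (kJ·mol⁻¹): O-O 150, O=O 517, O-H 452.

ΔH ≈ −217 kJ

Bonds broken (reactants):
  O-H: 4 × 452 = 1808
  O-O: 2 × 150 = 300
  Σ(broken) = 2108 kJ
Bonds formed (products):
  O-H: 4 × 452 = 1808
  O=O: 1 × 517 = 517
  Σ(formed) = 2325 kJ
ΔH = Σ(broken) − Σ(formed) = 2108 − 2325 = −217 kJ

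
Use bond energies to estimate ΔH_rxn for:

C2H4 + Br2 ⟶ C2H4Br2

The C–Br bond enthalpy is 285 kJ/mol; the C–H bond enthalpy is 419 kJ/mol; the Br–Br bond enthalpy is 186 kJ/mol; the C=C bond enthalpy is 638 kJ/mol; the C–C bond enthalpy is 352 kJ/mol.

Bonds broken (reactants):
  Br–Br: 1 × 186 = 186
  C–H: 4 × 419 = 1676
  C=C: 1 × 638 = 638
  Σ(broken) = 2500 kJ
Bonds formed (products):
  C–Br: 2 × 285 = 570
  C–C: 1 × 352 = 352
  C–H: 4 × 419 = 1676
  Σ(formed) = 2598 kJ
ΔH = Σ(broken) − Σ(formed) = 2500 − 2598 = −98 kJ

ΔH ≈ −98 kJ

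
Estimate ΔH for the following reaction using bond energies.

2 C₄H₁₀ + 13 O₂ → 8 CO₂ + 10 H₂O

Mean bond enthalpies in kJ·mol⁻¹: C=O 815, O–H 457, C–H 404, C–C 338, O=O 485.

Bonds broken (reactants):
  C–C: 6 × 338 = 2028
  C–H: 20 × 404 = 8080
  O=O: 13 × 485 = 6305
  Σ(broken) = 16413 kJ
Bonds formed (products):
  C=O: 16 × 815 = 13040
  O–H: 20 × 457 = 9140
  Σ(formed) = 22180 kJ
ΔH = Σ(broken) − Σ(formed) = 16413 − 22180 = −5767 kJ

ΔH ≈ −5767 kJ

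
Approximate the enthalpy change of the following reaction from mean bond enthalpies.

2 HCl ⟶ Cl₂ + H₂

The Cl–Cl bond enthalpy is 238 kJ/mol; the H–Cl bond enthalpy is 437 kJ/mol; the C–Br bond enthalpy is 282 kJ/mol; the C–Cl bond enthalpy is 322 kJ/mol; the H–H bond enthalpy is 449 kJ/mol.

Bonds broken (reactants):
  H–Cl: 2 × 437 = 874
  Σ(broken) = 874 kJ
Bonds formed (products):
  Cl–Cl: 1 × 238 = 238
  H–H: 1 × 449 = 449
  Σ(formed) = 687 kJ
ΔH = Σ(broken) − Σ(formed) = 874 − 687 = +187 kJ

ΔH ≈ +187 kJ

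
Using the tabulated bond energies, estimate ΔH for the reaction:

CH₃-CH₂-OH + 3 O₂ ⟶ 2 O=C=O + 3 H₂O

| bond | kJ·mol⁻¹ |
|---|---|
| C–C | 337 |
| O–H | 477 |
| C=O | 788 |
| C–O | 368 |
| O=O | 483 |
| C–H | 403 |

Bonds broken (reactants):
  C–C: 1 × 337 = 337
  C–H: 5 × 403 = 2015
  C–O: 1 × 368 = 368
  O–H: 1 × 477 = 477
  O=O: 3 × 483 = 1449
  Σ(broken) = 4646 kJ
Bonds formed (products):
  C=O: 4 × 788 = 3152
  O–H: 6 × 477 = 2862
  Σ(formed) = 6014 kJ
ΔH = Σ(broken) − Σ(formed) = 4646 − 6014 = −1368 kJ

ΔH ≈ −1368 kJ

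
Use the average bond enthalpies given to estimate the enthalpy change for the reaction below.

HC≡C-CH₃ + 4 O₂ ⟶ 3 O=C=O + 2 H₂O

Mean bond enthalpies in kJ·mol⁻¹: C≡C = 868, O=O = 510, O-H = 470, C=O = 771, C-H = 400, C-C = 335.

Bonds broken (reactants):
  C≡C: 1 × 868 = 868
  C-C: 1 × 335 = 335
  C-H: 4 × 400 = 1600
  O=O: 4 × 510 = 2040
  Σ(broken) = 4843 kJ
Bonds formed (products):
  C=O: 6 × 771 = 4626
  O-H: 4 × 470 = 1880
  Σ(formed) = 6506 kJ
ΔH = Σ(broken) − Σ(formed) = 4843 − 6506 = −1663 kJ

ΔH ≈ −1663 kJ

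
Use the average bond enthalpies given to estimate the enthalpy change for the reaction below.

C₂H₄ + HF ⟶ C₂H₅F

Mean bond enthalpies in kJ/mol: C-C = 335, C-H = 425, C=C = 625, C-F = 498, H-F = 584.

ΔH ≈ −49 kJ

Bonds broken (reactants):
  C-H: 4 × 425 = 1700
  C=C: 1 × 625 = 625
  H-F: 1 × 584 = 584
  Σ(broken) = 2909 kJ
Bonds formed (products):
  C-C: 1 × 335 = 335
  C-F: 1 × 498 = 498
  C-H: 5 × 425 = 2125
  Σ(formed) = 2958 kJ
ΔH = Σ(broken) − Σ(formed) = 2909 − 2958 = −49 kJ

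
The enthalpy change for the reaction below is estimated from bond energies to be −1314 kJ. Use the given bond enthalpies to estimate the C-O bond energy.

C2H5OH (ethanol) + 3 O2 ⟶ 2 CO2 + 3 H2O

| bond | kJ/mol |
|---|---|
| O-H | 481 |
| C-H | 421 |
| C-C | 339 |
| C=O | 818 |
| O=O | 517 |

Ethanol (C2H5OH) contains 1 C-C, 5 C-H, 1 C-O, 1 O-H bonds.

Let D be the C-O bond energy.
Σ(broken) = 1×339 + 5×421 + 1×D + 1×481 + 3×517 = 4476 + D
Σ(formed) = 4×818 + 6×481 = 6158
ΔH = Σ(broken) − Σ(formed) = (4476 + D) − (6158) = −1682 + D
Setting this equal to −1314 kJ gives D = 368 kJ/mol.

D(C-O) ≈ 368 kJ/mol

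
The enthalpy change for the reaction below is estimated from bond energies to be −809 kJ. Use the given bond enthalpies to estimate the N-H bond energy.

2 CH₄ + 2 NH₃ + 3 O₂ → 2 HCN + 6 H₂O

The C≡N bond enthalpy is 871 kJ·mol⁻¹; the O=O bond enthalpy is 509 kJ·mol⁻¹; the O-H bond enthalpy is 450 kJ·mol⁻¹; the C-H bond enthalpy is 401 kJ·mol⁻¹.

D(N-H) ≈ 400 kJ/mol

Let D be the N-H bond energy.
Σ(broken) = 8×401 + 6×D + 3×509 = 4735 + 6D
Σ(formed) = 2×871 + 2×401 + 12×450 = 7944
ΔH = Σ(broken) − Σ(formed) = (4735 + 6D) − (7944) = −3209 + 6D
Setting this equal to −809 kJ gives 6D = 2400, so D = 400 kJ/mol.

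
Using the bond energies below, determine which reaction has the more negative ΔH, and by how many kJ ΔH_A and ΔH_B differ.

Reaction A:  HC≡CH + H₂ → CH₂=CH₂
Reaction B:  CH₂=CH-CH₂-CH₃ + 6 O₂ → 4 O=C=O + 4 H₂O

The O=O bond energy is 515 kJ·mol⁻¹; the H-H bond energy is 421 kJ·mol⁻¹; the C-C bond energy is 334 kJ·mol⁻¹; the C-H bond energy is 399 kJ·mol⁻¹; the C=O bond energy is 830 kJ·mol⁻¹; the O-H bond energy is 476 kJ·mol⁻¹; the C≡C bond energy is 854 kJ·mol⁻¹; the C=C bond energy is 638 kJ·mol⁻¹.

Reaction A:
  Bonds broken (reactants):
    C≡C: 1 × 854 = 854
    C-H: 2 × 399 = 798
    H-H: 1 × 421 = 421
    Σ(broken) = 2073 kJ
  Bonds formed (products):
    C-H: 4 × 399 = 1596
    C=C: 1 × 638 = 638
    Σ(formed) = 2234 kJ
  ΔH_A = 2073 − 2234 = −161 kJ
Reaction B:
  Bonds broken (reactants):
    C-C: 2 × 334 = 668
    C-H: 8 × 399 = 3192
    C=C: 1 × 638 = 638
    O=O: 6 × 515 = 3090
    Σ(broken) = 7588 kJ
  Bonds formed (products):
    C=O: 8 × 830 = 6640
    O-H: 8 × 476 = 3808
    Σ(formed) = 10448 kJ
  ΔH_B = 7588 − 10448 = −2860 kJ
ΔH_A − ΔH_B = +2699 kJ, so reaction B has the more negative ΔH; |ΔH_A − ΔH_B| = 2699 kJ.

Reaction B, by 2699 kJ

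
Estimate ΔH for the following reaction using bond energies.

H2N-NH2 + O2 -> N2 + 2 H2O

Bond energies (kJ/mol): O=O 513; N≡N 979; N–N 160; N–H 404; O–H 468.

ΔH ≈ −562 kJ

Bonds broken (reactants):
  N–H: 4 × 404 = 1616
  N–N: 1 × 160 = 160
  O=O: 1 × 513 = 513
  Σ(broken) = 2289 kJ
Bonds formed (products):
  N≡N: 1 × 979 = 979
  O–H: 4 × 468 = 1872
  Σ(formed) = 2851 kJ
ΔH = Σ(broken) − Σ(formed) = 2289 − 2851 = −562 kJ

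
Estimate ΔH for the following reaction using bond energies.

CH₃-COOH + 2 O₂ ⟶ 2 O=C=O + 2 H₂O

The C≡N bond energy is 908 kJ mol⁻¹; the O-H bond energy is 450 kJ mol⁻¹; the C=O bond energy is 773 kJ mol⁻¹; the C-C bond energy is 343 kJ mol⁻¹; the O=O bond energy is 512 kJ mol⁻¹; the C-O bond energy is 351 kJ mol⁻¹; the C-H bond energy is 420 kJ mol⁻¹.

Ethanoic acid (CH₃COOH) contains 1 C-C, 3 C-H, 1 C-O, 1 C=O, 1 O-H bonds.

Bonds broken (reactants):
  C-C: 1 × 343 = 343
  C-H: 3 × 420 = 1260
  C-O: 1 × 351 = 351
  C=O: 1 × 773 = 773
  O-H: 1 × 450 = 450
  O=O: 2 × 512 = 1024
  Σ(broken) = 4201 kJ
Bonds formed (products):
  C=O: 4 × 773 = 3092
  O-H: 4 × 450 = 1800
  Σ(formed) = 4892 kJ
ΔH = Σ(broken) − Σ(formed) = 4201 − 4892 = −691 kJ

ΔH ≈ −691 kJ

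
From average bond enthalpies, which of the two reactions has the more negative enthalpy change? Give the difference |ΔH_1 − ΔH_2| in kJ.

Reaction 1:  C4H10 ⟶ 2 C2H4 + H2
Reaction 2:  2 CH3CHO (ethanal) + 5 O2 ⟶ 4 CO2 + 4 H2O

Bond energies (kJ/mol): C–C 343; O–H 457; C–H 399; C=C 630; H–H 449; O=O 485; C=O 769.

Reaction 2, by 2085 kJ

Reaction 1:
  Bonds broken (reactants):
    C–C: 3 × 343 = 1029
    C–H: 10 × 399 = 3990
    Σ(broken) = 5019 kJ
  Bonds formed (products):
    C–H: 8 × 399 = 3192
    C=C: 2 × 630 = 1260
    H–H: 1 × 449 = 449
    Σ(formed) = 4901 kJ
  ΔH_1 = 5019 − 4901 = +118 kJ
Reaction 2:
  Bonds broken (reactants):
    C–C: 2 × 343 = 686
    C–H: 8 × 399 = 3192
    C=O: 2 × 769 = 1538
    O=O: 5 × 485 = 2425
    Σ(broken) = 7841 kJ
  Bonds formed (products):
    C=O: 8 × 769 = 6152
    O–H: 8 × 457 = 3656
    Σ(formed) = 9808 kJ
  ΔH_2 = 7841 − 9808 = −1967 kJ
ΔH_1 − ΔH_2 = +2085 kJ, so reaction 2 has the more negative ΔH; |ΔH_1 − ΔH_2| = 2085 kJ.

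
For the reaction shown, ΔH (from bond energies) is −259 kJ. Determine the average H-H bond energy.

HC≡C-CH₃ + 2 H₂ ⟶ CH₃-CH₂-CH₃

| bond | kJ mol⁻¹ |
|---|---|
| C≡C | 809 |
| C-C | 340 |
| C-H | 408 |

Let D be the H-H bond energy.
Σ(broken) = 1×809 + 1×340 + 4×408 + 2×D = 2781 + 2D
Σ(formed) = 2×340 + 8×408 = 3944
ΔH = Σ(broken) − Σ(formed) = (2781 + 2D) − (3944) = −1163 + 2D
Setting this equal to −259 kJ gives 2D = 904, so D = 452 kJ/mol.

D(H-H) ≈ 452 kJ/mol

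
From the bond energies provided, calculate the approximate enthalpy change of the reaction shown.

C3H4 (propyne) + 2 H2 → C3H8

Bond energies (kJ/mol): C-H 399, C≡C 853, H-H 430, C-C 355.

ΔH ≈ −238 kJ

Bonds broken (reactants):
  C≡C: 1 × 853 = 853
  C-C: 1 × 355 = 355
  C-H: 4 × 399 = 1596
  H-H: 2 × 430 = 860
  Σ(broken) = 3664 kJ
Bonds formed (products):
  C-C: 2 × 355 = 710
  C-H: 8 × 399 = 3192
  Σ(formed) = 3902 kJ
ΔH = Σ(broken) − Σ(formed) = 3664 − 3902 = −238 kJ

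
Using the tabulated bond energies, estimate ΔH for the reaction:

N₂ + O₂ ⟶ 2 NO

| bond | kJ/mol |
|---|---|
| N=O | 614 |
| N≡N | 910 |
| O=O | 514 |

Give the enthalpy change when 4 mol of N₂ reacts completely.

ΔH = +784 kJ

Bonds broken (reactants):
  N≡N: 1 × 910 = 910
  O=O: 1 × 514 = 514
  Σ(broken) = 1424 kJ
Bonds formed (products):
  N=O: 2 × 614 = 1228
  Σ(formed) = 1228 kJ
ΔH = Σ(broken) − Σ(formed) = 1424 − 1228 = +196 kJ
For 4× the reaction as written: 4 × (+196) = +784 kJ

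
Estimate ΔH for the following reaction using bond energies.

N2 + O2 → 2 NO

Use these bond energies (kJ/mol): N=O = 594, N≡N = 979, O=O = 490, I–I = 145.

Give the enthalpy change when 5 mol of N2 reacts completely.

ΔH = +1405 kJ

Bonds broken (reactants):
  N≡N: 1 × 979 = 979
  O=O: 1 × 490 = 490
  Σ(broken) = 1469 kJ
Bonds formed (products):
  N=O: 2 × 594 = 1188
  Σ(formed) = 1188 kJ
ΔH = Σ(broken) − Σ(formed) = 1469 − 1188 = +281 kJ
For 5× the reaction as written: 5 × (+281) = +1405 kJ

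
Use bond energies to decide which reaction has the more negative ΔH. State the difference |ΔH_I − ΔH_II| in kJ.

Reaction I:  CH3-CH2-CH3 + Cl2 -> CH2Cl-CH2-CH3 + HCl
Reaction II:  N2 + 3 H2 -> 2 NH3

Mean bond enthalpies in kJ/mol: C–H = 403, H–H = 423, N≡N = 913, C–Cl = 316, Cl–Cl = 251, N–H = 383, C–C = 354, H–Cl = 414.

Reaction I:
  Bonds broken (reactants):
    C–C: 2 × 354 = 708
    C–H: 8 × 403 = 3224
    Cl–Cl: 1 × 251 = 251
    Σ(broken) = 4183 kJ
  Bonds formed (products):
    C–C: 2 × 354 = 708
    C–Cl: 1 × 316 = 316
    C–H: 7 × 403 = 2821
    H–Cl: 1 × 414 = 414
    Σ(formed) = 4259 kJ
  ΔH_I = 4183 − 4259 = −76 kJ
Reaction II:
  Bonds broken (reactants):
    H–H: 3 × 423 = 1269
    N≡N: 1 × 913 = 913
    Σ(broken) = 2182 kJ
  Bonds formed (products):
    N–H: 6 × 383 = 2298
    Σ(formed) = 2298 kJ
  ΔH_II = 2182 − 2298 = −116 kJ
ΔH_I − ΔH_II = +40 kJ, so reaction II has the more negative ΔH; |ΔH_I − ΔH_II| = 40 kJ.

Reaction II, by 40 kJ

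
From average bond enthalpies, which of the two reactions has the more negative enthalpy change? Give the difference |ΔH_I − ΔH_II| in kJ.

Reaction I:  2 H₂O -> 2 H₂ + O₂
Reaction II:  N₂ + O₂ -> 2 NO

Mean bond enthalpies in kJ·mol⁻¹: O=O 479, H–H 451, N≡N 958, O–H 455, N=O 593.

Reaction I:
  Bonds broken (reactants):
    O–H: 4 × 455 = 1820
    Σ(broken) = 1820 kJ
  Bonds formed (products):
    H–H: 2 × 451 = 902
    O=O: 1 × 479 = 479
    Σ(formed) = 1381 kJ
  ΔH_I = 1820 − 1381 = +439 kJ
Reaction II:
  Bonds broken (reactants):
    N≡N: 1 × 958 = 958
    O=O: 1 × 479 = 479
    Σ(broken) = 1437 kJ
  Bonds formed (products):
    N=O: 2 × 593 = 1186
    Σ(formed) = 1186 kJ
  ΔH_II = 1437 − 1186 = +251 kJ
ΔH_I − ΔH_II = +188 kJ, so reaction II has the more negative ΔH; |ΔH_I − ΔH_II| = 188 kJ.

Reaction II, by 188 kJ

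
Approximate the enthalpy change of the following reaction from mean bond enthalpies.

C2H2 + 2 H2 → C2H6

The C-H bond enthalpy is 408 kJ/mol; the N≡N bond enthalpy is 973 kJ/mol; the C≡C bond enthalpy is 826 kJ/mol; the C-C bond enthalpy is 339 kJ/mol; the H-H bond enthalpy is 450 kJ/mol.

Bonds broken (reactants):
  C≡C: 1 × 826 = 826
  C-H: 2 × 408 = 816
  H-H: 2 × 450 = 900
  Σ(broken) = 2542 kJ
Bonds formed (products):
  C-C: 1 × 339 = 339
  C-H: 6 × 408 = 2448
  Σ(formed) = 2787 kJ
ΔH = Σ(broken) − Σ(formed) = 2542 − 2787 = −245 kJ

ΔH ≈ −245 kJ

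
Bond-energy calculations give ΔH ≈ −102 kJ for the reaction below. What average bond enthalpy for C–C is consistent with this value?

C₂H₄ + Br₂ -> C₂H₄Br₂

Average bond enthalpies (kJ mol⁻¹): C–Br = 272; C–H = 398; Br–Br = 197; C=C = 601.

Let D be the C–C bond energy.
Σ(broken) = 1×197 + 4×398 + 1×601 = 2390
Σ(formed) = 2×272 + 1×D + 4×398 = 2136 + D
ΔH = Σ(broken) − Σ(formed) = (2390) − (2136 + D) = +254 − D
Setting this equal to −102 kJ gives D = 356 kJ/mol.

D(C–C) ≈ 356 kJ/mol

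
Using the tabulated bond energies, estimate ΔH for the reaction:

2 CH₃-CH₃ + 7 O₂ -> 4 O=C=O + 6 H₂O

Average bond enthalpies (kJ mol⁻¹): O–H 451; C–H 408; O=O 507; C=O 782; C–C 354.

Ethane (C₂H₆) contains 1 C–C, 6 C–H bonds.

ΔH ≈ −2515 kJ

Bonds broken (reactants):
  C–C: 2 × 354 = 708
  C–H: 12 × 408 = 4896
  O=O: 7 × 507 = 3549
  Σ(broken) = 9153 kJ
Bonds formed (products):
  C=O: 8 × 782 = 6256
  O–H: 12 × 451 = 5412
  Σ(formed) = 11668 kJ
ΔH = Σ(broken) − Σ(formed) = 9153 − 11668 = −2515 kJ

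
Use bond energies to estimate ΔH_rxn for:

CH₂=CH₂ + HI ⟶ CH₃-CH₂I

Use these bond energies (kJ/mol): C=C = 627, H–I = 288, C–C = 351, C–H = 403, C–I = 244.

ΔH ≈ −83 kJ

Bonds broken (reactants):
  C–H: 4 × 403 = 1612
  C=C: 1 × 627 = 627
  H–I: 1 × 288 = 288
  Σ(broken) = 2527 kJ
Bonds formed (products):
  C–C: 1 × 351 = 351
  C–H: 5 × 403 = 2015
  C–I: 1 × 244 = 244
  Σ(formed) = 2610 kJ
ΔH = Σ(broken) − Σ(formed) = 2527 − 2610 = −83 kJ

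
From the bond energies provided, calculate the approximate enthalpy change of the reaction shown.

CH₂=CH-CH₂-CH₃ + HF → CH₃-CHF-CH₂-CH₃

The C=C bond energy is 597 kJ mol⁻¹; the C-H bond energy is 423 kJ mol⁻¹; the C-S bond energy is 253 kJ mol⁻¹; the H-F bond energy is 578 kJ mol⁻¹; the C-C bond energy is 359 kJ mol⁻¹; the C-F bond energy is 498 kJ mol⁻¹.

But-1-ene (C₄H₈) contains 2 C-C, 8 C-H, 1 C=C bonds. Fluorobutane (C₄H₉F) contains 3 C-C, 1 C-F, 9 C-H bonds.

Bonds broken (reactants):
  C-C: 2 × 359 = 718
  C-H: 8 × 423 = 3384
  C=C: 1 × 597 = 597
  H-F: 1 × 578 = 578
  Σ(broken) = 5277 kJ
Bonds formed (products):
  C-C: 3 × 359 = 1077
  C-F: 1 × 498 = 498
  C-H: 9 × 423 = 3807
  Σ(formed) = 5382 kJ
ΔH = Σ(broken) − Σ(formed) = 5277 − 5382 = −105 kJ

ΔH ≈ −105 kJ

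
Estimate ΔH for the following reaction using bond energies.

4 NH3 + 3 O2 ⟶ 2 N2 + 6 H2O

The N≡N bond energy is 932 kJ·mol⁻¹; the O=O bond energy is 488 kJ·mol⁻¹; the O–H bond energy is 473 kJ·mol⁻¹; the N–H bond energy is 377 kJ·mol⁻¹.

Bonds broken (reactants):
  N–H: 12 × 377 = 4524
  O=O: 3 × 488 = 1464
  Σ(broken) = 5988 kJ
Bonds formed (products):
  N≡N: 2 × 932 = 1864
  O–H: 12 × 473 = 5676
  Σ(formed) = 7540 kJ
ΔH = Σ(broken) − Σ(formed) = 5988 − 7540 = −1552 kJ

ΔH ≈ −1552 kJ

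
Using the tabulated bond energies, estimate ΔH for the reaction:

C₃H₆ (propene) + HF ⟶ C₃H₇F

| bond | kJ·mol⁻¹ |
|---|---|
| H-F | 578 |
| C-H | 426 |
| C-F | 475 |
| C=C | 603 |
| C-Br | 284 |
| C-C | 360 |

ΔH ≈ −80 kJ

Bonds broken (reactants):
  C-C: 1 × 360 = 360
  C-H: 6 × 426 = 2556
  C=C: 1 × 603 = 603
  H-F: 1 × 578 = 578
  Σ(broken) = 4097 kJ
Bonds formed (products):
  C-C: 2 × 360 = 720
  C-F: 1 × 475 = 475
  C-H: 7 × 426 = 2982
  Σ(formed) = 4177 kJ
ΔH = Σ(broken) − Σ(formed) = 4097 − 4177 = −80 kJ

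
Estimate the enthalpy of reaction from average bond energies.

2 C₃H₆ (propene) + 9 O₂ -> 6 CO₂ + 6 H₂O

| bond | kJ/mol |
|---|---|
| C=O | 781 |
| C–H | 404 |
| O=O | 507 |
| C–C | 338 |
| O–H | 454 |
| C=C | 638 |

Bonds broken (reactants):
  C–C: 2 × 338 = 676
  C–H: 12 × 404 = 4848
  C=C: 2 × 638 = 1276
  O=O: 9 × 507 = 4563
  Σ(broken) = 11363 kJ
Bonds formed (products):
  C=O: 12 × 781 = 9372
  O–H: 12 × 454 = 5448
  Σ(formed) = 14820 kJ
ΔH = Σ(broken) − Σ(formed) = 11363 − 14820 = −3457 kJ

ΔH ≈ −3457 kJ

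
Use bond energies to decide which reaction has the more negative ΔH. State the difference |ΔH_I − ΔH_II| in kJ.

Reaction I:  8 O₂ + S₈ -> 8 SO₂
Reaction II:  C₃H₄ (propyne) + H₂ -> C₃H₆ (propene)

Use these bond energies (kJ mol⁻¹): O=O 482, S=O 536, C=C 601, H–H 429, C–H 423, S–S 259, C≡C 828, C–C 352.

Reaction I:
  Bonds broken (reactants):
    O=O: 8 × 482 = 3856
    S–S: 8 × 259 = 2072
    Σ(broken) = 5928 kJ
  Bonds formed (products):
    S=O: 16 × 536 = 8576
    Σ(formed) = 8576 kJ
  ΔH_I = 5928 − 8576 = −2648 kJ
Reaction II:
  Bonds broken (reactants):
    C≡C: 1 × 828 = 828
    C–C: 1 × 352 = 352
    C–H: 4 × 423 = 1692
    H–H: 1 × 429 = 429
    Σ(broken) = 3301 kJ
  Bonds formed (products):
    C–C: 1 × 352 = 352
    C–H: 6 × 423 = 2538
    C=C: 1 × 601 = 601
    Σ(formed) = 3491 kJ
  ΔH_II = 3301 − 3491 = −190 kJ
ΔH_I − ΔH_II = −2458 kJ, so reaction I has the more negative ΔH; |ΔH_I − ΔH_II| = 2458 kJ.

Reaction I, by 2458 kJ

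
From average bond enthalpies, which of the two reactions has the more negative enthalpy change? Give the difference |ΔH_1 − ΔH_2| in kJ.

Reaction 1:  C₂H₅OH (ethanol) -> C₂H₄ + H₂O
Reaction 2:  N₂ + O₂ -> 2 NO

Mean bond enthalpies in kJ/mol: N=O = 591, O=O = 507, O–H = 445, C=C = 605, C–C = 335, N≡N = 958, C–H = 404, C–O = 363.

Reaction 1:
  Bonds broken (reactants):
    C–C: 1 × 335 = 335
    C–H: 5 × 404 = 2020
    C–O: 1 × 363 = 363
    O–H: 1 × 445 = 445
    Σ(broken) = 3163 kJ
  Bonds formed (products):
    C–H: 4 × 404 = 1616
    C=C: 1 × 605 = 605
    O–H: 2 × 445 = 890
    Σ(formed) = 3111 kJ
  ΔH_1 = 3163 − 3111 = +52 kJ
Reaction 2:
  Bonds broken (reactants):
    N≡N: 1 × 958 = 958
    O=O: 1 × 507 = 507
    Σ(broken) = 1465 kJ
  Bonds formed (products):
    N=O: 2 × 591 = 1182
    Σ(formed) = 1182 kJ
  ΔH_2 = 1465 − 1182 = +283 kJ
ΔH_1 − ΔH_2 = −231 kJ, so reaction 1 has the more negative ΔH; |ΔH_1 − ΔH_2| = 231 kJ.

Reaction 1, by 231 kJ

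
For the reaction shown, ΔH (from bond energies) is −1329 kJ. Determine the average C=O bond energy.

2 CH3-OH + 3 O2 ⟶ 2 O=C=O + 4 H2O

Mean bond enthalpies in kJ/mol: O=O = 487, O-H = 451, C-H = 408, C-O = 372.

Let D be the C=O bond energy.
Σ(broken) = 6×408 + 2×372 + 2×451 + 3×487 = 5555
Σ(formed) = 4×D + 8×451 = 3608 + 4D
ΔH = Σ(broken) − Σ(formed) = (5555) − (3608 + 4D) = +1947 − 4D
Setting this equal to −1329 kJ gives 4D = 3276, so D = 819 kJ/mol.

D(C=O) ≈ 819 kJ/mol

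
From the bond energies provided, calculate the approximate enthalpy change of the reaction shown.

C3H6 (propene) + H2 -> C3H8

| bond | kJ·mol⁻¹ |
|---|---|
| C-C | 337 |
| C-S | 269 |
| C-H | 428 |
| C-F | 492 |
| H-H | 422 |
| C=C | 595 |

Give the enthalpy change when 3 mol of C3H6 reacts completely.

ΔH = −528 kJ

Bonds broken (reactants):
  C-C: 1 × 337 = 337
  C-H: 6 × 428 = 2568
  C=C: 1 × 595 = 595
  H-H: 1 × 422 = 422
  Σ(broken) = 3922 kJ
Bonds formed (products):
  C-C: 2 × 337 = 674
  C-H: 8 × 428 = 3424
  Σ(formed) = 4098 kJ
ΔH = Σ(broken) − Σ(formed) = 3922 − 4098 = −176 kJ
For 3× the reaction as written: 3 × (−176) = −528 kJ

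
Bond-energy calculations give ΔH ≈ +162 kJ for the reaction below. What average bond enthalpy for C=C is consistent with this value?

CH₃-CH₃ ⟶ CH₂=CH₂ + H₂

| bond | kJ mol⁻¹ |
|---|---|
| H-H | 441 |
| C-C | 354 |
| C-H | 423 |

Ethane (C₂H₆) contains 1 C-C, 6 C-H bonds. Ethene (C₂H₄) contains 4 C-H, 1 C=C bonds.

D(C=C) ≈ 597 kJ/mol

Let D be the C=C bond energy.
Σ(broken) = 1×354 + 6×423 = 2892
Σ(formed) = 4×423 + 1×D + 1×441 = 2133 + D
ΔH = Σ(broken) − Σ(formed) = (2892) − (2133 + D) = +759 − D
Setting this equal to +162 kJ gives D = 597 kJ/mol.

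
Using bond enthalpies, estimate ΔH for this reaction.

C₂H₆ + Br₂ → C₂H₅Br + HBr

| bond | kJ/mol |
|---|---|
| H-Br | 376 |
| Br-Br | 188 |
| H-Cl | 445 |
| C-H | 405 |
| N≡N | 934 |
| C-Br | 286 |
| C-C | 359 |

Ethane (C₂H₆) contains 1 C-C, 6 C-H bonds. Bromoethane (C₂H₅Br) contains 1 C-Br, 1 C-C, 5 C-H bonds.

Bonds broken (reactants):
  Br-Br: 1 × 188 = 188
  C-C: 1 × 359 = 359
  C-H: 6 × 405 = 2430
  Σ(broken) = 2977 kJ
Bonds formed (products):
  C-Br: 1 × 286 = 286
  C-C: 1 × 359 = 359
  C-H: 5 × 405 = 2025
  H-Br: 1 × 376 = 376
  Σ(formed) = 3046 kJ
ΔH = Σ(broken) − Σ(formed) = 2977 − 3046 = −69 kJ

ΔH ≈ −69 kJ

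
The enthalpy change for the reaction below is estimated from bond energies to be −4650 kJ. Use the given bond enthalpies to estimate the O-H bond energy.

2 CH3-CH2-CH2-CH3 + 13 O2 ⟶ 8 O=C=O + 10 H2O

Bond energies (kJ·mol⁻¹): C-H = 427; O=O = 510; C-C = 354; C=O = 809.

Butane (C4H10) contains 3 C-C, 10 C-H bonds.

Let D be the O-H bond energy.
Σ(broken) = 6×354 + 20×427 + 13×510 = 17294
Σ(formed) = 16×809 + 20×D = 12944 + 20D
ΔH = Σ(broken) − Σ(formed) = (17294) − (12944 + 20D) = +4350 − 20D
Setting this equal to −4650 kJ gives 20D = 9000, so D = 450 kJ/mol.

D(O-H) ≈ 450 kJ/mol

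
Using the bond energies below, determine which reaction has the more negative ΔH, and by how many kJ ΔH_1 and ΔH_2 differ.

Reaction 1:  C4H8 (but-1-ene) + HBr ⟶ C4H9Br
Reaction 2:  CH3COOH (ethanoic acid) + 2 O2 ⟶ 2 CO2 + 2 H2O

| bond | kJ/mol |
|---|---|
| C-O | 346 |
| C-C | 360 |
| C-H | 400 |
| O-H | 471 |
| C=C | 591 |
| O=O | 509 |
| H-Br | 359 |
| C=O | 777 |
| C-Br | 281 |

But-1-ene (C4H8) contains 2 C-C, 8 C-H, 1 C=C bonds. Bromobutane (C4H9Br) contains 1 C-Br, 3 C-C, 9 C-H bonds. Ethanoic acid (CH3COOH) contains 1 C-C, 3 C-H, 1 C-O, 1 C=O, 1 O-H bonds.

Reaction 1:
  Bonds broken (reactants):
    C-C: 2 × 360 = 720
    C-H: 8 × 400 = 3200
    C=C: 1 × 591 = 591
    H-Br: 1 × 359 = 359
    Σ(broken) = 4870 kJ
  Bonds formed (products):
    C-Br: 1 × 281 = 281
    C-C: 3 × 360 = 1080
    C-H: 9 × 400 = 3600
    Σ(formed) = 4961 kJ
  ΔH_1 = 4870 − 4961 = −91 kJ
Reaction 2:
  Bonds broken (reactants):
    C-C: 1 × 360 = 360
    C-H: 3 × 400 = 1200
    C-O: 1 × 346 = 346
    C=O: 1 × 777 = 777
    O-H: 1 × 471 = 471
    O=O: 2 × 509 = 1018
    Σ(broken) = 4172 kJ
  Bonds formed (products):
    C=O: 4 × 777 = 3108
    O-H: 4 × 471 = 1884
    Σ(formed) = 4992 kJ
  ΔH_2 = 4172 − 4992 = −820 kJ
ΔH_1 − ΔH_2 = +729 kJ, so reaction 2 has the more negative ΔH; |ΔH_1 − ΔH_2| = 729 kJ.

Reaction 2, by 729 kJ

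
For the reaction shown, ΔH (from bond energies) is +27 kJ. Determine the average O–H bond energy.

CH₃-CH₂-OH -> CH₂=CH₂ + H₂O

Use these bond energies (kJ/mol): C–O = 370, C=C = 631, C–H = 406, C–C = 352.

D(O–H) ≈ 470 kJ/mol

Let D be the O–H bond energy.
Σ(broken) = 1×352 + 5×406 + 1×370 + 1×D = 2752 + D
Σ(formed) = 4×406 + 1×631 + 2×D = 2255 + 2D
ΔH = Σ(broken) − Σ(formed) = (2752 + D) − (2255 + 2D) = +497 − D
Setting this equal to +27 kJ gives D = 470 kJ/mol.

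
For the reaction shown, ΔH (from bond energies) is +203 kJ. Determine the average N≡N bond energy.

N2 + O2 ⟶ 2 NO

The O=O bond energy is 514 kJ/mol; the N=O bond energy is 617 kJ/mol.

Let D be the N≡N bond energy.
Σ(broken) = 1×D + 1×514 = 514 + D
Σ(formed) = 2×617 = 1234
ΔH = Σ(broken) − Σ(formed) = (514 + D) − (1234) = −720 + D
Setting this equal to +203 kJ gives D = 923 kJ/mol.

D(N≡N) ≈ 923 kJ/mol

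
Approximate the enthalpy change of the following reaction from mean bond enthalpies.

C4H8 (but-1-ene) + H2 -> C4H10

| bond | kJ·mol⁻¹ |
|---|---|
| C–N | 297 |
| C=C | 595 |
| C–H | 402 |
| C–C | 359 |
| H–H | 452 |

ΔH ≈ −116 kJ

Bonds broken (reactants):
  C–C: 2 × 359 = 718
  C–H: 8 × 402 = 3216
  C=C: 1 × 595 = 595
  H–H: 1 × 452 = 452
  Σ(broken) = 4981 kJ
Bonds formed (products):
  C–C: 3 × 359 = 1077
  C–H: 10 × 402 = 4020
  Σ(formed) = 5097 kJ
ΔH = Σ(broken) − Σ(formed) = 4981 − 5097 = −116 kJ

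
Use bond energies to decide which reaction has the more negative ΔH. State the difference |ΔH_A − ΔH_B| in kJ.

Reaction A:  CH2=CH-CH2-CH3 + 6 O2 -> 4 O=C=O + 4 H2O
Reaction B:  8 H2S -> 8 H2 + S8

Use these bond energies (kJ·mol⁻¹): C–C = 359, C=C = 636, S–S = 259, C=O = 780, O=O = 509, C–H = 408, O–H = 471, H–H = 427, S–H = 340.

Reaction A, by 2288 kJ

Reaction A:
  Bonds broken (reactants):
    C–C: 2 × 359 = 718
    C–H: 8 × 408 = 3264
    C=C: 1 × 636 = 636
    O=O: 6 × 509 = 3054
    Σ(broken) = 7672 kJ
  Bonds formed (products):
    C=O: 8 × 780 = 6240
    O–H: 8 × 471 = 3768
    Σ(formed) = 10008 kJ
  ΔH_A = 7672 − 10008 = −2336 kJ
Reaction B:
  Bonds broken (reactants):
    S–H: 16 × 340 = 5440
    Σ(broken) = 5440 kJ
  Bonds formed (products):
    H–H: 8 × 427 = 3416
    S–S: 8 × 259 = 2072
    Σ(formed) = 5488 kJ
  ΔH_B = 5440 − 5488 = −48 kJ
ΔH_A − ΔH_B = −2288 kJ, so reaction A has the more negative ΔH; |ΔH_A − ΔH_B| = 2288 kJ.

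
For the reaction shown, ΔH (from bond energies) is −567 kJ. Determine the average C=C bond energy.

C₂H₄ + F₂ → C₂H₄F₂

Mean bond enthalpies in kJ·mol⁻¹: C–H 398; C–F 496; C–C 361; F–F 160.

D(C=C) ≈ 626 kJ/mol

Let D be the C=C bond energy.
Σ(broken) = 4×398 + 1×D + 1×160 = 1752 + D
Σ(formed) = 1×361 + 2×496 + 4×398 = 2945
ΔH = Σ(broken) − Σ(formed) = (1752 + D) − (2945) = −1193 + D
Setting this equal to −567 kJ gives D = 626 kJ/mol.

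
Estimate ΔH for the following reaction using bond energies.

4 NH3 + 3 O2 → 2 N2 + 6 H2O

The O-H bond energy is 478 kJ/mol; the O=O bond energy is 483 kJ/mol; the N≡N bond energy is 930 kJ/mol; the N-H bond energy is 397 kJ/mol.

ΔH ≈ −1383 kJ

Bonds broken (reactants):
  N-H: 12 × 397 = 4764
  O=O: 3 × 483 = 1449
  Σ(broken) = 6213 kJ
Bonds formed (products):
  N≡N: 2 × 930 = 1860
  O-H: 12 × 478 = 5736
  Σ(formed) = 7596 kJ
ΔH = Σ(broken) − Σ(formed) = 6213 − 7596 = −1383 kJ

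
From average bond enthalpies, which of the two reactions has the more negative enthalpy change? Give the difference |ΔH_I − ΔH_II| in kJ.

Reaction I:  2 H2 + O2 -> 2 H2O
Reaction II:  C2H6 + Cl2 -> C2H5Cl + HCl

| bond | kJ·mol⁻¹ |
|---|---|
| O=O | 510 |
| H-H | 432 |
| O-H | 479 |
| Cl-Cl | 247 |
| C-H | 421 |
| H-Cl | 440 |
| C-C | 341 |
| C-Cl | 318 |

Reaction I:
  Bonds broken (reactants):
    H-H: 2 × 432 = 864
    O=O: 1 × 510 = 510
    Σ(broken) = 1374 kJ
  Bonds formed (products):
    O-H: 4 × 479 = 1916
    Σ(formed) = 1916 kJ
  ΔH_I = 1374 − 1916 = −542 kJ
Reaction II:
  Bonds broken (reactants):
    C-C: 1 × 341 = 341
    C-H: 6 × 421 = 2526
    Cl-Cl: 1 × 247 = 247
    Σ(broken) = 3114 kJ
  Bonds formed (products):
    C-C: 1 × 341 = 341
    C-Cl: 1 × 318 = 318
    C-H: 5 × 421 = 2105
    H-Cl: 1 × 440 = 440
    Σ(formed) = 3204 kJ
  ΔH_II = 3114 − 3204 = −90 kJ
ΔH_I − ΔH_II = −452 kJ, so reaction I has the more negative ΔH; |ΔH_I − ΔH_II| = 452 kJ.

Reaction I, by 452 kJ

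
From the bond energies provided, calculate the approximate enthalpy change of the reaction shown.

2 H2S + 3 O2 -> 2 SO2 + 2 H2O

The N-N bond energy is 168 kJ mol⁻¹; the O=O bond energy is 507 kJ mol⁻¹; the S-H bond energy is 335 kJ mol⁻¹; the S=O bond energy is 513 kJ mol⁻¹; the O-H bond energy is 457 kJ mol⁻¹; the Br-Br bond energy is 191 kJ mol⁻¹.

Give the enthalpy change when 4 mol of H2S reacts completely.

ΔH = −2038 kJ

Bonds broken (reactants):
  O=O: 3 × 507 = 1521
  S-H: 4 × 335 = 1340
  Σ(broken) = 2861 kJ
Bonds formed (products):
  O-H: 4 × 457 = 1828
  S=O: 4 × 513 = 2052
  Σ(formed) = 3880 kJ
ΔH = Σ(broken) − Σ(formed) = 2861 − 3880 = −1019 kJ
For 2× the reaction as written: 2 × (−1019) = −2038 kJ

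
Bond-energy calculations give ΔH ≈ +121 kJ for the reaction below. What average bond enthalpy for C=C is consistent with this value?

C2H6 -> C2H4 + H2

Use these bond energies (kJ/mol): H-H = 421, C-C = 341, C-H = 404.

Let D be the C=C bond energy.
Σ(broken) = 1×341 + 6×404 = 2765
Σ(formed) = 4×404 + 1×D + 1×421 = 2037 + D
ΔH = Σ(broken) − Σ(formed) = (2765) − (2037 + D) = +728 − D
Setting this equal to +121 kJ gives D = 607 kJ/mol.

D(C=C) ≈ 607 kJ/mol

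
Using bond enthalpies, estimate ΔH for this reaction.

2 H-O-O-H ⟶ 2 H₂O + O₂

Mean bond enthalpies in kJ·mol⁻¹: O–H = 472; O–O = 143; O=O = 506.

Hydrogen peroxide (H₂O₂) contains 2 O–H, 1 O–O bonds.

ΔH ≈ −220 kJ

Bonds broken (reactants):
  O–H: 4 × 472 = 1888
  O–O: 2 × 143 = 286
  Σ(broken) = 2174 kJ
Bonds formed (products):
  O–H: 4 × 472 = 1888
  O=O: 1 × 506 = 506
  Σ(formed) = 2394 kJ
ΔH = Σ(broken) − Σ(formed) = 2174 − 2394 = −220 kJ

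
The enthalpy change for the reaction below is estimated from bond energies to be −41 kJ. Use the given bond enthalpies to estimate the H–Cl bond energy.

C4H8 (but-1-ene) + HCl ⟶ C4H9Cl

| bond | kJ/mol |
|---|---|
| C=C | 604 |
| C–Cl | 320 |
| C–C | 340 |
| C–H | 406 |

D(H–Cl) ≈ 421 kJ/mol

Let D be the H–Cl bond energy.
Σ(broken) = 2×340 + 8×406 + 1×604 + 1×D = 4532 + D
Σ(formed) = 3×340 + 1×320 + 9×406 = 4994
ΔH = Σ(broken) − Σ(formed) = (4532 + D) − (4994) = −462 + D
Setting this equal to −41 kJ gives D = 421 kJ/mol.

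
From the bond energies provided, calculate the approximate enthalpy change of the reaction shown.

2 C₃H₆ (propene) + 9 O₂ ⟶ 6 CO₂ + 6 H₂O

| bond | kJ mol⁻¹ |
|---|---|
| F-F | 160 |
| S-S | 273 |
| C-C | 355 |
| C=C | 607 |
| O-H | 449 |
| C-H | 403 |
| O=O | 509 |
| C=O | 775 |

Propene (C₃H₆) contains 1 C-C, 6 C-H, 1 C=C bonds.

ΔH ≈ −3347 kJ

Bonds broken (reactants):
  C-C: 2 × 355 = 710
  C-H: 12 × 403 = 4836
  C=C: 2 × 607 = 1214
  O=O: 9 × 509 = 4581
  Σ(broken) = 11341 kJ
Bonds formed (products):
  C=O: 12 × 775 = 9300
  O-H: 12 × 449 = 5388
  Σ(formed) = 14688 kJ
ΔH = Σ(broken) − Σ(formed) = 11341 − 14688 = −3347 kJ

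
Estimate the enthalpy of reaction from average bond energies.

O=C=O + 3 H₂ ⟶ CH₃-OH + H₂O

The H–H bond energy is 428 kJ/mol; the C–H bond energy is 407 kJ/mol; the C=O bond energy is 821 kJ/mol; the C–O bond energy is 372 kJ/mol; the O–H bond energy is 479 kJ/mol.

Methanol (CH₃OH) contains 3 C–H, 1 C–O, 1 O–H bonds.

ΔH ≈ −104 kJ

Bonds broken (reactants):
  C=O: 2 × 821 = 1642
  H–H: 3 × 428 = 1284
  Σ(broken) = 2926 kJ
Bonds formed (products):
  C–H: 3 × 407 = 1221
  C–O: 1 × 372 = 372
  O–H: 3 × 479 = 1437
  Σ(formed) = 3030 kJ
ΔH = Σ(broken) − Σ(formed) = 2926 − 3030 = −104 kJ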